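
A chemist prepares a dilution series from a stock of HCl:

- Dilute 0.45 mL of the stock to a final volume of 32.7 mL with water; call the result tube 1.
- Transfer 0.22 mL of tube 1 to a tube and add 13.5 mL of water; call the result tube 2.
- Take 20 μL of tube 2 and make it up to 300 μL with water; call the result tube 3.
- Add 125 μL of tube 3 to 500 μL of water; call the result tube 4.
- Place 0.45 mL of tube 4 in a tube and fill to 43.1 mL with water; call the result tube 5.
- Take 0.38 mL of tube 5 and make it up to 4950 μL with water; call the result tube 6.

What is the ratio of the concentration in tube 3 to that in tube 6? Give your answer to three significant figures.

Step 1: 0.45 mL brought to 32.7 mL → factor 32.7/0.45 = 72.667
Step 2: 0.22 mL + 13.5 mL = 13.72 mL total → factor 13.72/0.22 = 62.364
Step 3: 20 μL brought to 300 μL → factor 300/20 = 15
Step 4: 125 μL + 500 μL = 625 μL total → factor 625/125 = 5
Step 5: 0.45 mL brought to 43.1 mL → factor 43.1/0.45 = 95.778
Step 6: 0.38 mL brought to 4950 μL → factor 4.95/0.38 = 13.026
Dilution factor to tube 3 = 67976; to tube 6 = 4.2405 × 10^8
[tube 3]/[tube 6] = (factor to tube 6)/(factor to tube 3) = 4.2405 × 10^8/67976 = 6.24 × 10^3

6.24 × 10^3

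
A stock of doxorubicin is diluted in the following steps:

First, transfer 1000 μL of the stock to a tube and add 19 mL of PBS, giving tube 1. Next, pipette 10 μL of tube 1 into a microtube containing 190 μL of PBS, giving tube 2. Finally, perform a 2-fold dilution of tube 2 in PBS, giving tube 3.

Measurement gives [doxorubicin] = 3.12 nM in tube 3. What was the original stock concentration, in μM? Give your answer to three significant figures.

2.50 μM

Step 1: 1000 μL + 19 mL = 20000 μL total → factor 20000/1000 = 20
Step 2: 10 μL + 190 μL = 200 μL total → factor 200/10 = 20
Step 3: 2-fold → factor 2
Overall dilution factor = 20 × 20 × 2 = 800
Stock = 3.12 nM × 800 = 2496 nM = 2.50 μM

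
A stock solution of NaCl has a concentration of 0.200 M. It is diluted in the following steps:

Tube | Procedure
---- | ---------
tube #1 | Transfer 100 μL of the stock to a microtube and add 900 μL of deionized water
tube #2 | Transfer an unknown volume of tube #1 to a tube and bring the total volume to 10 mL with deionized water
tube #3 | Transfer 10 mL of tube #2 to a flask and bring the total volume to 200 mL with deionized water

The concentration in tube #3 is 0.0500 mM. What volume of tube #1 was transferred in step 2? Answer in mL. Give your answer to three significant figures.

0.500 mL

Step 1: 100 μL + 900 μL = 1000 μL total → factor 1000/100 = 10
Step 2: v brought to 10 mL → factor = 10 mL/v
Step 3: 10 mL brought to 200 mL → factor 200/10 = 20
Product of known-step factors = 200
Overall factor = 0.200 M / (0.0500 mM) = 4000
Step-2 factor = 4000 / 200 = 20
v = 10 mL / 20 = 0.500 mL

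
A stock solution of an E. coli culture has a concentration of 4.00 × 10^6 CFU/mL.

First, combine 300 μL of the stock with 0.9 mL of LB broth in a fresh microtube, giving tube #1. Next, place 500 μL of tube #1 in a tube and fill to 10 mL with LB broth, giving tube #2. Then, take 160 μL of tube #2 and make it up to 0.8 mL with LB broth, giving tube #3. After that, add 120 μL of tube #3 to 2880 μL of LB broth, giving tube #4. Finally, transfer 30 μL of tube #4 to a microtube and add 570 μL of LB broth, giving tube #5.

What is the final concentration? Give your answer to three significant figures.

Step 1: 300 μL + 0.9 mL = 1200 μL total → factor 1200/300 = 4
Step 2: 500 μL brought to 10 mL → factor 10000/500 = 20
Step 3: 160 μL brought to 0.8 mL → factor 800/160 = 5
Step 4: 120 μL + 2880 μL = 3000 μL total → factor 3000/120 = 25
Step 5: 30 μL + 570 μL = 600 μL total → factor 600/30 = 20
Overall dilution factor = 4 × 20 × 5 × 25 × 20 = 2 × 10^5
Final = 4.00 × 10^6 CFU/mL / 2 × 10^5 = 20.0 CFU/mL

20.0 CFU/mL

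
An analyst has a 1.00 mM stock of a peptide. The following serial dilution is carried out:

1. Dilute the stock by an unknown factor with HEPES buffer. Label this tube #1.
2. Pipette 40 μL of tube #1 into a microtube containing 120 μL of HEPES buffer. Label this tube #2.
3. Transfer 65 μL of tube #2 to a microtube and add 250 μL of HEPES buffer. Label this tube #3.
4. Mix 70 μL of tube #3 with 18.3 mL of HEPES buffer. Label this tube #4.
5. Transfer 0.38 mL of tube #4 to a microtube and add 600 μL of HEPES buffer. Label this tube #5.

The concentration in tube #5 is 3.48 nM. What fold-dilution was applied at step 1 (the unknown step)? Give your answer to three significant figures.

21.9-fold

Step 1: unknown factor x
Step 2: 40 μL + 120 μL = 160 μL total → factor 160/40 = 4
Step 3: 65 μL + 250 μL = 315 μL total → factor 315/65 = 4.8462
Step 4: 70 μL + 18.3 mL = 18370 μL total → factor 18370/70 = 262.43
Step 5: 0.38 mL + 600 μL = 0.98 mL total → factor 0.98/0.38 = 2.5789
Product of known-step factors = 13119
Overall factor = 1.00 mM / (3.48 nM) = 2.8736 × 10^5
x = 2.8736 × 10^5 / 13119 = 21.9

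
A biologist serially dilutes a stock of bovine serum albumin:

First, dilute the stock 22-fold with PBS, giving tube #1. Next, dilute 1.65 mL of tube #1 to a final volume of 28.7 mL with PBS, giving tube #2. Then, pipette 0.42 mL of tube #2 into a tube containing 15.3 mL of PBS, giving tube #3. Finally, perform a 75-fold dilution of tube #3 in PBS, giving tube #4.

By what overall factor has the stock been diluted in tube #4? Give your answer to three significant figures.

Step 1: 22-fold → factor 22
Step 2: 1.65 mL brought to 28.7 mL → factor 28.7/1.65 = 17.394
Step 3: 0.42 mL + 15.3 mL = 15.72 mL total → factor 15.72/0.42 = 37.429
Step 4: 75-fold → factor 75
Overall dilution factor = 22 × 17.394 × 37.429 × 75 = 1.0742 × 10^6

1.07 × 10^6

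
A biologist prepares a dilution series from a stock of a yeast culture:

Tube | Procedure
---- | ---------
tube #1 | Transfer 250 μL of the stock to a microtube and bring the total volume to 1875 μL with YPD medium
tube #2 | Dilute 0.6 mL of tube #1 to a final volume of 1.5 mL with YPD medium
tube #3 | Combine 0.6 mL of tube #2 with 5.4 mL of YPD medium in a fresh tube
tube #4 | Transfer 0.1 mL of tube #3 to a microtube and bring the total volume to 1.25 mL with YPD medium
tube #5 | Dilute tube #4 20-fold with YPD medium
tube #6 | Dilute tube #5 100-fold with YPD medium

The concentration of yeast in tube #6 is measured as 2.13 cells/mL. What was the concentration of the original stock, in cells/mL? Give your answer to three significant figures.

Step 1: 250 μL brought to 1875 μL → factor 1875/250 = 7.5
Step 2: 0.6 mL brought to 1.5 mL → factor 1.5/0.6 = 2.5
Step 3: 0.6 mL + 5.4 mL = 6 mL total → factor 6/0.6 = 10
Step 4: 0.1 mL brought to 1.25 mL → factor 1.25/0.1 = 12.5
Step 5: 20-fold → factor 20
Step 6: 100-fold → factor 100
Overall dilution factor = 7.5 × 2.5 × 10 × 12.5 × 20 × 100 = 4.6875 × 10^6
Stock = 2.13 cells/mL × 4.6875 × 10^6 = 9.98 × 10^6 cells/mL

9.98 × 10^6 cells/mL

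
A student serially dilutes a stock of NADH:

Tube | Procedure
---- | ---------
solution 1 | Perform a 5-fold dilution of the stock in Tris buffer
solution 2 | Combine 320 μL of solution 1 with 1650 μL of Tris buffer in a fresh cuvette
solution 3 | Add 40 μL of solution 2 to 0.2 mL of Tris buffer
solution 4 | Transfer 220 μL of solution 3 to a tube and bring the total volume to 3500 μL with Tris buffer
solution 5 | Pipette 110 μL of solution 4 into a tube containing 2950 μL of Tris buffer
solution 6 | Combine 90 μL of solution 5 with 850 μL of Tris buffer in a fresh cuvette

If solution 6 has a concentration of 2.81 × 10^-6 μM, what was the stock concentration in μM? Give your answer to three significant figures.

2.40 μM

Step 1: 5-fold → factor 5
Step 2: 320 μL + 1650 μL = 1970 μL total → factor 1970/320 = 6.1562
Step 3: 40 μL + 0.2 mL = 240 μL total → factor 240/40 = 6
Step 4: 220 μL brought to 3500 μL → factor 3500/220 = 15.909
Step 5: 110 μL + 2950 μL = 3060 μL total → factor 3060/110 = 27.818
Step 6: 90 μL + 850 μL = 940 μL total → factor 940/90 = 10.444
Overall dilution factor = 5 × 6.1562 × 6 × 15.909 × 27.818 × 10.444 = 8.5368 × 10^5
Stock = 2.81 × 10^-6 μM × 8.5368 × 10^5 = 2.40 μM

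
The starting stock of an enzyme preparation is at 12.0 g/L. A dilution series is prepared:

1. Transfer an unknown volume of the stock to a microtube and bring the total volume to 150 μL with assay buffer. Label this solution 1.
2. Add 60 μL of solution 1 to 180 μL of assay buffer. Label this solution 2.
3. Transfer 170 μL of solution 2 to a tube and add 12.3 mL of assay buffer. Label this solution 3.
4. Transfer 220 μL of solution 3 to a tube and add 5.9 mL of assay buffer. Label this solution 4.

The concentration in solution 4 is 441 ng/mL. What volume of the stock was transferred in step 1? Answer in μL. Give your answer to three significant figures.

45.0 μL

Step 1: v brought to 150 μL → factor = 150 μL/v
Step 2: 60 μL + 180 μL = 240 μL total → factor 240/60 = 4
Step 3: 170 μL + 12.3 mL = 12470 μL total → factor 12470/170 = 73.353
Step 4: 220 μL + 5.9 mL = 6120 μL total → factor 6120/220 = 27.818
Product of known-step factors = 8162.2
Overall factor = 12.0 g/L / (441 ng/mL) = 27211
Step-1 factor = 27211 / 8162.2 = 3.3338
v = 150 μL / 3.3338 = 45.0 μL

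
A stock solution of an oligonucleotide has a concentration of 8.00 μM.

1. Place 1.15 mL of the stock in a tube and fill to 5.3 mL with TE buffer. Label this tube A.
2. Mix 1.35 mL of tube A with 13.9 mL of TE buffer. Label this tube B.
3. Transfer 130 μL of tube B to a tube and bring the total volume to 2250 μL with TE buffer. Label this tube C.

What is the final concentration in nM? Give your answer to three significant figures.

Step 1: 1.15 mL brought to 5.3 mL → factor 5.3/1.15 = 4.6087
Step 2: 1.35 mL + 13.9 mL = 15.25 mL total → factor 15.25/1.35 = 11.296
Step 3: 130 μL brought to 2250 μL → factor 2250/130 = 17.308
Overall dilution factor = 4.6087 × 11.296 × 17.308 = 901.06
Final = 8.00 μM / 901.06 = 0.008878 μM = 8.88 nM

8.88 nM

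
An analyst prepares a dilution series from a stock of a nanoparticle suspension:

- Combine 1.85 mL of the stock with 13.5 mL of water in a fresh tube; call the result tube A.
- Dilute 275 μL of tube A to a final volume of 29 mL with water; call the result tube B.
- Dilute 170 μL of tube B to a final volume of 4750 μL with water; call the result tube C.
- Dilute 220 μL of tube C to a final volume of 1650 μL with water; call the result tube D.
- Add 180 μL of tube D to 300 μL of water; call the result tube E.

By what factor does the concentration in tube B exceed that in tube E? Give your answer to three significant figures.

Step 1: 1.85 mL + 13.5 mL = 15.35 mL total → factor 15.35/1.85 = 8.2973
Step 2: 275 μL brought to 29 mL → factor 29000/275 = 105.45
Step 3: 170 μL brought to 4750 μL → factor 4750/170 = 27.941
Step 4: 220 μL brought to 1650 μL → factor 1650/220 = 7.5
Step 5: 180 μL + 300 μL = 480 μL total → factor 480/180 = 2.6667
Dilution factor to tube B = 874.99; to tube E = 4.8896 × 10^5
[tube B]/[tube E] = (factor to tube E)/(factor to tube B) = 4.8896 × 10^5/874.99 = 559

559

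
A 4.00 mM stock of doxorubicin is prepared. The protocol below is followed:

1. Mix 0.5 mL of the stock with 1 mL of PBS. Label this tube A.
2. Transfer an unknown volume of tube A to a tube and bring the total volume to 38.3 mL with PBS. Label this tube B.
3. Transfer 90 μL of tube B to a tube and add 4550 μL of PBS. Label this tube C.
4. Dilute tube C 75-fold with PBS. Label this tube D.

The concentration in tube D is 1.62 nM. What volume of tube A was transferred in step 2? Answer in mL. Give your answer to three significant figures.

0.180 mL

Step 1: 0.5 mL + 1 mL = 1.5 mL total → factor 1.5/0.5 = 3
Step 2: v brought to 38.3 mL → factor = 38.3 mL/v
Step 3: 90 μL + 4550 μL = 4640 μL total → factor 4640/90 = 51.556
Step 4: 75-fold → factor 75
Product of known-step factors = 11600
Overall factor = 4.00 mM / (1.62 nM) = 2.4691 × 10^6
Step-2 factor = 2.4691 × 10^6 / 11600 = 212.86
v = 38.3 mL / 212.86 = 0.180 mL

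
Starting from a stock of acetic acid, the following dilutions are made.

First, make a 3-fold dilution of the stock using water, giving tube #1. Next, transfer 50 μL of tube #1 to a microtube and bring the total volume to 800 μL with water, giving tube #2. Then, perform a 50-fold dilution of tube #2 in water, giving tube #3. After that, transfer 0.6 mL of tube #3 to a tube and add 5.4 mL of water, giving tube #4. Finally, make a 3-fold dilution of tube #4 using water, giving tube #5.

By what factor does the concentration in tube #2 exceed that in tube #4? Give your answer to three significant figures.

500

Step 1: 3-fold → factor 3
Step 2: 50 μL brought to 800 μL → factor 800/50 = 16
Step 3: 50-fold → factor 50
Step 4: 0.6 mL + 5.4 mL = 6 mL total → factor 6/0.6 = 10
Dilution factor to tube #2 = 48; to tube #4 = 24000
[tube #2]/[tube #4] = (factor to tube #4)/(factor to tube #2) = 24000/48 = 500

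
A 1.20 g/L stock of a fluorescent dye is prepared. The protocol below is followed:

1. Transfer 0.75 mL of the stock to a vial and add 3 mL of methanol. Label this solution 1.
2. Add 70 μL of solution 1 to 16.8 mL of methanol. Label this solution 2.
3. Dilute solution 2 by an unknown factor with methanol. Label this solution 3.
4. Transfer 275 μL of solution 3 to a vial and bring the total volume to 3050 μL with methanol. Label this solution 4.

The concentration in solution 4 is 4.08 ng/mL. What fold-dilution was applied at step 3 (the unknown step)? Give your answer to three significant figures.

22.0-fold

Step 1: 0.75 mL + 3 mL = 3.75 mL total → factor 3.75/0.75 = 5
Step 2: 70 μL + 16.8 mL = 16870 μL total → factor 16870/70 = 241
Step 3: unknown factor x
Step 4: 275 μL brought to 3050 μL → factor 3050/275 = 11.091
Product of known-step factors = 13365
Overall factor = 1.20 g/L / (4.08 ng/mL) = 2.9412 × 10^5
x = 2.9412 × 10^5 / 13365 = 22.0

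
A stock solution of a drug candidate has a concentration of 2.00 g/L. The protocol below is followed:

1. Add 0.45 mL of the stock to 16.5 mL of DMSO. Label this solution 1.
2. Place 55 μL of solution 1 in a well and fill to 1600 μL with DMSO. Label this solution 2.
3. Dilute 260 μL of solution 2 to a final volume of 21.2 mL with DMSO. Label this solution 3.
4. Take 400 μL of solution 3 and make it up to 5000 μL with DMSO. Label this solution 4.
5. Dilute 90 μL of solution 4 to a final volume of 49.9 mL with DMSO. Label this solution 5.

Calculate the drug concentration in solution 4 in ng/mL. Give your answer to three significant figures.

Step 1: 0.45 mL + 16.5 mL = 16.95 mL total → factor 16.95/0.45 = 37.667
Step 2: 55 μL brought to 1600 μL → factor 1600/55 = 29.091
Step 3: 260 μL brought to 21.2 mL → factor 21200/260 = 81.538
Step 4: 400 μL brought to 5000 μL → factor 5000/400 = 12.5
Dilution factor through solution 4 = 37.667 × 29.091 × 81.538 × 12.5 = 1.1168 × 10^6
[solution 4] = 2.00 g/L / 1.1168 × 10^6 = 1.791 × 10^-6 g/L = 1.79 ng/mL

1.79 ng/mL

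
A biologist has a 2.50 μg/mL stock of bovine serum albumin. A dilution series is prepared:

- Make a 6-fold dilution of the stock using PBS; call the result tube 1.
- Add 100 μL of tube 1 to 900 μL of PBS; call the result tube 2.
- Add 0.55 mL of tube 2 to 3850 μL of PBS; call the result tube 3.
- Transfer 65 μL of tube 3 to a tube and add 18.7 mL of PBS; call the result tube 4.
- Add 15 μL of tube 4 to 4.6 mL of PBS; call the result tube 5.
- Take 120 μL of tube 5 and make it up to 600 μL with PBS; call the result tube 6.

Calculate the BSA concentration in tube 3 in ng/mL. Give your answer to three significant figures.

Step 1: 6-fold → factor 6
Step 2: 100 μL + 900 μL = 1000 μL total → factor 1000/100 = 10
Step 3: 0.55 mL + 3850 μL = 4.4 mL total → factor 4.4/0.55 = 8
Dilution factor through tube 3 = 6 × 10 × 8 = 480
[tube 3] = 2.50 μg/mL / 480 = 0.005208 μg/mL = 5.21 ng/mL

5.21 ng/mL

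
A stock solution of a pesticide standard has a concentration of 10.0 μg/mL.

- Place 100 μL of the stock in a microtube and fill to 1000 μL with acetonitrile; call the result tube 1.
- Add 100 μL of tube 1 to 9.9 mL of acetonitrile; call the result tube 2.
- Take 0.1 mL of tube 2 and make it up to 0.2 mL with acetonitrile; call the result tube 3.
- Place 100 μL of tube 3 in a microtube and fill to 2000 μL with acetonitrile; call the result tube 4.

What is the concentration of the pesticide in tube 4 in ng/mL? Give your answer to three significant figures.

Step 1: 100 μL brought to 1000 μL → factor 1000/100 = 10
Step 2: 100 μL + 9.9 mL = 10000 μL total → factor 10000/100 = 100
Step 3: 0.1 mL brought to 0.2 mL → factor 0.2/0.1 = 2
Step 4: 100 μL brought to 2000 μL → factor 2000/100 = 20
Overall dilution factor = 10 × 100 × 2 × 20 = 40000
Final = 10.0 μg/mL / 40000 = 0.0002500 μg/mL = 0.250 ng/mL

0.250 ng/mL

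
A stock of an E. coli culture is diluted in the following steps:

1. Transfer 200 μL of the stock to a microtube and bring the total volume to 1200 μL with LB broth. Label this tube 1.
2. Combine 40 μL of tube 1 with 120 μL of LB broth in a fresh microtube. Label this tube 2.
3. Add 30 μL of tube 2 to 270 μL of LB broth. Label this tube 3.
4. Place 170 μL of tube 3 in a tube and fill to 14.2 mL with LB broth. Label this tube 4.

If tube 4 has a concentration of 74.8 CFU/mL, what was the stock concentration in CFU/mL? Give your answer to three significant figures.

Step 1: 200 μL brought to 1200 μL → factor 1200/200 = 6
Step 2: 40 μL + 120 μL = 160 μL total → factor 160/40 = 4
Step 3: 30 μL + 270 μL = 300 μL total → factor 300/30 = 10
Step 4: 170 μL brought to 14.2 mL → factor 14200/170 = 83.529
Overall dilution factor = 6 × 4 × 10 × 83.529 = 20047
Stock = 74.8 CFU/mL × 20047 = 1.50 × 10^6 CFU/mL

1.50 × 10^6 CFU/mL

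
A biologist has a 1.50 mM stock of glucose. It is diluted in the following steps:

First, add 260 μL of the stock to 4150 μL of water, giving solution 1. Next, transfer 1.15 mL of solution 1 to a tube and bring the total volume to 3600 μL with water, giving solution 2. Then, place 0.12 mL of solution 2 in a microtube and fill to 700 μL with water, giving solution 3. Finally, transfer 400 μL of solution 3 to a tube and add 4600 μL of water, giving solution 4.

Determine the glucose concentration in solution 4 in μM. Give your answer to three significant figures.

0.387 μM

Step 1: 260 μL + 4150 μL = 4410 μL total → factor 4410/260 = 16.962
Step 2: 1.15 mL brought to 3600 μL → factor 3.6/1.15 = 3.1304
Step 3: 0.12 mL brought to 700 μL → factor 0.7/0.12 = 5.8333
Step 4: 400 μL + 4600 μL = 5000 μL total → factor 5000/400 = 12.5
Overall dilution factor = 16.962 × 3.1304 × 5.8333 × 12.5 = 3871.7
Final = 1.50 mM / 3871.7 = 0.0003874 mM = 0.387 μM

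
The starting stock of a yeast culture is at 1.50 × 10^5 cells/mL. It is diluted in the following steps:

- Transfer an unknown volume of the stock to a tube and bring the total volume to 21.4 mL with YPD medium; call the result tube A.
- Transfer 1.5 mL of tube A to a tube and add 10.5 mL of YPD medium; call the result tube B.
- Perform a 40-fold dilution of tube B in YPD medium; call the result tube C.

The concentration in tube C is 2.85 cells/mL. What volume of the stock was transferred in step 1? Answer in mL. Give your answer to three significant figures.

Step 1: v brought to 21.4 mL → factor = 21.4 mL/v
Step 2: 1.5 mL + 10.5 mL = 12 mL total → factor 12/1.5 = 8
Step 3: 40-fold → factor 40
Product of known-step factors = 320
Overall factor = 1.50 × 10^5 cells/mL / (2.85 cells/mL) = 52632
Step-1 factor = 52632 / 320 = 164.47
v = 21.4 mL / 164.47 = 0.130 mL

0.130 mL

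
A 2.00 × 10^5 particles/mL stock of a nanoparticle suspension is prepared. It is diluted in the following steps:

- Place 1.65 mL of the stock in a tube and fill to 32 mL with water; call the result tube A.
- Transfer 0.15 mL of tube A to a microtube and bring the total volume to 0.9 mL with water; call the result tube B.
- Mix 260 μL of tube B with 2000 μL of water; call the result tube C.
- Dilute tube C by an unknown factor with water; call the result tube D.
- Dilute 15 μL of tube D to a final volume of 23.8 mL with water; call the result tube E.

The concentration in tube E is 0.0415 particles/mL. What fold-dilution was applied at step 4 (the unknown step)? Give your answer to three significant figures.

Step 1: 1.65 mL brought to 32 mL → factor 32/1.65 = 19.394
Step 2: 0.15 mL brought to 0.9 mL → factor 0.9/0.15 = 6
Step 3: 260 μL + 2000 μL = 2260 μL total → factor 2260/260 = 8.6923
Step 4: unknown factor x
Step 5: 15 μL brought to 23.8 mL → factor 23800/15 = 1586.7
Product of known-step factors = 1.6049 × 10^6
Overall factor = 2.00 × 10^5 particles/mL / (0.0415 particles/mL) = 4.8193 × 10^6
x = 4.8193 × 10^6 / 1.6049 × 10^6 = 3.00

3.00-fold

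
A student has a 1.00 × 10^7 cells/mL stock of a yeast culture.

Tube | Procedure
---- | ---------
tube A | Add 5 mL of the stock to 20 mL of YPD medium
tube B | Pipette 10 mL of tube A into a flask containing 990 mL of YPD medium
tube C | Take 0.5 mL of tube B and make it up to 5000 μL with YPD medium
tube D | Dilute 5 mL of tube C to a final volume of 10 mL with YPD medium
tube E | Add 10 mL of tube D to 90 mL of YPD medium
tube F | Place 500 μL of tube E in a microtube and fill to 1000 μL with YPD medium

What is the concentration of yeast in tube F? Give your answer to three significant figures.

Step 1: 5 mL + 20 mL = 25 mL total → factor 25/5 = 5
Step 2: 10 mL + 990 mL = 1000 mL total → factor 1000/10 = 100
Step 3: 0.5 mL brought to 5000 μL → factor 5/0.5 = 10
Step 4: 5 mL brought to 10 mL → factor 10/5 = 2
Step 5: 10 mL + 90 mL = 100 mL total → factor 100/10 = 10
Step 6: 500 μL brought to 1000 μL → factor 1000/500 = 2
Overall dilution factor = 5 × 100 × 10 × 2 × 10 × 2 = 2 × 10^5
Final = 1.00 × 10^7 cells/mL / 2 × 10^5 = 50.0 cells/mL

50.0 cells/mL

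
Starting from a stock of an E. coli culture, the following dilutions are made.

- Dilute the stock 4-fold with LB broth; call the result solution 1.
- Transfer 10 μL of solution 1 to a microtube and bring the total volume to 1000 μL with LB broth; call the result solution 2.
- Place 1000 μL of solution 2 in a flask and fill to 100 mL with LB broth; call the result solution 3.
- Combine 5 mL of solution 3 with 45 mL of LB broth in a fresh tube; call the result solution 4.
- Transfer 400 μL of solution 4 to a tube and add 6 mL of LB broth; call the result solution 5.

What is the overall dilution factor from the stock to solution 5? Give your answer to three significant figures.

Step 1: 4-fold → factor 4
Step 2: 10 μL brought to 1000 μL → factor 1000/10 = 100
Step 3: 1000 μL brought to 100 mL → factor 1 × 10^5/1000 = 100
Step 4: 5 mL + 45 mL = 50 mL total → factor 50/5 = 10
Step 5: 400 μL + 6 mL = 6400 μL total → factor 6400/400 = 16
Overall dilution factor = 4 × 100 × 100 × 10 × 16 = 6.4 × 10^6

6.40 × 10^6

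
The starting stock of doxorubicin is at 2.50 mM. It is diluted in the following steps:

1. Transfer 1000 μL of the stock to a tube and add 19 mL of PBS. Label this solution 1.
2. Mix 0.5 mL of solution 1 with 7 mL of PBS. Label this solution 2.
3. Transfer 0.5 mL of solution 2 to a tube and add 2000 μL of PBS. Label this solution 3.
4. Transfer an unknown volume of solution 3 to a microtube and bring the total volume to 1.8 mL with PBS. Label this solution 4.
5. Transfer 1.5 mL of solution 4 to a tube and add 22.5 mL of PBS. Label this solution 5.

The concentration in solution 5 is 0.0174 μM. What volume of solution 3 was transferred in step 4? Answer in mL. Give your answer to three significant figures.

Step 1: 1000 μL + 19 mL = 20000 μL total → factor 20000/1000 = 20
Step 2: 0.5 mL + 7 mL = 7.5 mL total → factor 7.5/0.5 = 15
Step 3: 0.5 mL + 2000 μL = 2.5 mL total → factor 2.5/0.5 = 5
Step 4: v brought to 1.8 mL → factor = 1.8 mL/v
Step 5: 1.5 mL + 22.5 mL = 24 mL total → factor 24/1.5 = 16
Product of known-step factors = 24000
Overall factor = 2.50 mM / (0.0174 μM) = 1.4368 × 10^5
Step-4 factor = 1.4368 × 10^5 / 24000 = 5.9866
v = 1.8 mL / 5.9866 = 0.301 mL

0.301 mL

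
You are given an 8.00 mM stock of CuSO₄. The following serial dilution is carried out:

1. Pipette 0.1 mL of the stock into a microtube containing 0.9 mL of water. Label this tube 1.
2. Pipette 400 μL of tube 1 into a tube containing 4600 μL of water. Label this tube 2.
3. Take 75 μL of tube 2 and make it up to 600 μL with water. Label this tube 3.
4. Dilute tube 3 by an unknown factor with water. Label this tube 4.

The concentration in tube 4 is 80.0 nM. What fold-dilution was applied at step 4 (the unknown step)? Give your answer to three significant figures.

100-fold

Step 1: 0.1 mL + 0.9 mL = 1 mL total → factor 1/0.1 = 10
Step 2: 400 μL + 4600 μL = 5000 μL total → factor 5000/400 = 12.5
Step 3: 75 μL brought to 600 μL → factor 600/75 = 8
Step 4: unknown factor x
Product of known-step factors = 1000
Overall factor = 8.00 mM / (80.0 nM) = 1 × 10^5
x = 1 × 10^5 / 1000 = 100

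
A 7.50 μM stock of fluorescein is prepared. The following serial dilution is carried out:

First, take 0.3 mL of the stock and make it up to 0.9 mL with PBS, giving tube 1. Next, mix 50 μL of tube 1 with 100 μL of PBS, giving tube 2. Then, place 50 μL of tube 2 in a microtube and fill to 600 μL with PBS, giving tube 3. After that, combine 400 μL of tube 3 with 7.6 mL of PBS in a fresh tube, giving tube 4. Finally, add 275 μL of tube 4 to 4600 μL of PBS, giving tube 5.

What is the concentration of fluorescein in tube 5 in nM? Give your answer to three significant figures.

Step 1: 0.3 mL brought to 0.9 mL → factor 0.9/0.3 = 3
Step 2: 50 μL + 100 μL = 150 μL total → factor 150/50 = 3
Step 3: 50 μL brought to 600 μL → factor 600/50 = 12
Step 4: 400 μL + 7.6 mL = 8000 μL total → factor 8000/400 = 20
Step 5: 275 μL + 4600 μL = 4875 μL total → factor 4875/275 = 17.727
Overall dilution factor = 3 × 3 × 12 × 20 × 17.727 = 38291
Final = 7.50 μM / 38291 = 0.0001959 μM = 0.196 nM

0.196 nM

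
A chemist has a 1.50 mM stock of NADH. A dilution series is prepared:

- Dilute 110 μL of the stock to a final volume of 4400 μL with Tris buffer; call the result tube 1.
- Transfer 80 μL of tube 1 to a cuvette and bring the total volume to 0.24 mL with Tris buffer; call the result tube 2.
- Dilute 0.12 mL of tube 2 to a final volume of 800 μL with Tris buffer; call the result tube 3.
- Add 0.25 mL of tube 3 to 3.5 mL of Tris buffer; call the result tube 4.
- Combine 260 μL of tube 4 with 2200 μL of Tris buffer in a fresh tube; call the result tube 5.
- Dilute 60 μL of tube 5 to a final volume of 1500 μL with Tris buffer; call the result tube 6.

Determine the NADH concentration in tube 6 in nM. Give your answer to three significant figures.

Step 1: 110 μL brought to 4400 μL → factor 4400/110 = 40
Step 2: 80 μL brought to 0.24 mL → factor 240/80 = 3
Step 3: 0.12 mL brought to 800 μL → factor 0.8/0.12 = 6.6667
Step 4: 0.25 mL + 3.5 mL = 3.75 mL total → factor 3.75/0.25 = 15
Step 5: 260 μL + 2200 μL = 2460 μL total → factor 2460/260 = 9.4615
Step 6: 60 μL brought to 1500 μL → factor 1500/60 = 25
Overall dilution factor = 40 × 3 × 6.6667 × 15 × 9.4615 × 25 = 2.8385 × 10^6
Final = 1.50 mM / 2.8385 × 10^6 = 5.285 × 10^-7 mM = 0.528 nM

0.528 nM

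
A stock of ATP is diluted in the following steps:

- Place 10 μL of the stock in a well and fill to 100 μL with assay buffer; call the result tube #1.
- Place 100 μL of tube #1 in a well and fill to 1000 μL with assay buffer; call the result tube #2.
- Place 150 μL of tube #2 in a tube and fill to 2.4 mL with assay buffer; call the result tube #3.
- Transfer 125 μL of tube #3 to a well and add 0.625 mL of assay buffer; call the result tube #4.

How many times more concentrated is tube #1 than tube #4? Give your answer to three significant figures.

960

Step 1: 10 μL brought to 100 μL → factor 100/10 = 10
Step 2: 100 μL brought to 1000 μL → factor 1000/100 = 10
Step 3: 150 μL brought to 2.4 mL → factor 2400/150 = 16
Step 4: 125 μL + 0.625 mL = 750 μL total → factor 750/125 = 6
Dilution factor to tube #1 = 10; to tube #4 = 9600
[tube #1]/[tube #4] = (factor to tube #4)/(factor to tube #1) = 9600/10 = 960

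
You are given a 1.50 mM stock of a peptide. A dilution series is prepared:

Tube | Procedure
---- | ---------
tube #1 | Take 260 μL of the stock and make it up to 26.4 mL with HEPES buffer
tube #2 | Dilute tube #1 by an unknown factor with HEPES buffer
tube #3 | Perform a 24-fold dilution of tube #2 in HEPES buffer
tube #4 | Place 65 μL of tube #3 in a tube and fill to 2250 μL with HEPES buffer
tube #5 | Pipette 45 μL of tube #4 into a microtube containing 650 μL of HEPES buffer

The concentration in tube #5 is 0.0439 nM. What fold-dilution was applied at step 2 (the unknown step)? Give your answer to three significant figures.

Step 1: 260 μL brought to 26.4 mL → factor 26400/260 = 101.54
Step 2: unknown factor x
Step 3: 24-fold → factor 24
Step 4: 65 μL brought to 2250 μL → factor 2250/65 = 34.615
Step 5: 45 μL + 650 μL = 695 μL total → factor 695/45 = 15.444
Product of known-step factors = 1.3028 × 10^6
Overall factor = 1.50 mM / (0.0439 nM) = 3.4169 × 10^7
x = 3.4169 × 10^7 / 1.3028 × 10^6 = 26.2

26.2-fold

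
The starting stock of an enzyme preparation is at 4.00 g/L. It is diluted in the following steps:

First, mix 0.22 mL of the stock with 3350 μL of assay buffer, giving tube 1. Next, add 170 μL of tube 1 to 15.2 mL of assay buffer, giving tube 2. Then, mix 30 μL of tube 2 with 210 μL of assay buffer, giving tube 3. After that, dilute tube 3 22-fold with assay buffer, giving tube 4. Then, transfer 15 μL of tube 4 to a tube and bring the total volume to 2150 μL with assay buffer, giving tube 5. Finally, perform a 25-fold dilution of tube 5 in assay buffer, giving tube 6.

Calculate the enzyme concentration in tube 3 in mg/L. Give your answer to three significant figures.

Step 1: 0.22 mL + 3350 μL = 3.57 mL total → factor 3.57/0.22 = 16.227
Step 2: 170 μL + 15.2 mL = 15370 μL total → factor 15370/170 = 90.412
Step 3: 30 μL + 210 μL = 240 μL total → factor 240/30 = 8
Dilution factor through tube 3 = 16.227 × 90.412 × 8 = 11737
[tube 3] = 4.00 g/L / 11737 = 0.0003408 g/L = 0.341 mg/L

0.341 mg/L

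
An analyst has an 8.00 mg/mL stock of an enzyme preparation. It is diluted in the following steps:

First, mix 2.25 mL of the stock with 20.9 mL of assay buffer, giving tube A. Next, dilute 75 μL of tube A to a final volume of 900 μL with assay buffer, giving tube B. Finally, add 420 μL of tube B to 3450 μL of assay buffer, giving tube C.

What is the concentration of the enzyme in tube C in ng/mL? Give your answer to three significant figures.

7.03 × 10^3 ng/mL

Step 1: 2.25 mL + 20.9 mL = 23.15 mL total → factor 23.15/2.25 = 10.289
Step 2: 75 μL brought to 900 μL → factor 900/75 = 12
Step 3: 420 μL + 3450 μL = 3870 μL total → factor 3870/420 = 9.2143
Overall dilution factor = 10.289 × 12 × 9.2143 = 1137.7
Final = 8.00 mg/mL / 1137.7 = 0.007032 mg/mL = 7.03 × 10^3 ng/mL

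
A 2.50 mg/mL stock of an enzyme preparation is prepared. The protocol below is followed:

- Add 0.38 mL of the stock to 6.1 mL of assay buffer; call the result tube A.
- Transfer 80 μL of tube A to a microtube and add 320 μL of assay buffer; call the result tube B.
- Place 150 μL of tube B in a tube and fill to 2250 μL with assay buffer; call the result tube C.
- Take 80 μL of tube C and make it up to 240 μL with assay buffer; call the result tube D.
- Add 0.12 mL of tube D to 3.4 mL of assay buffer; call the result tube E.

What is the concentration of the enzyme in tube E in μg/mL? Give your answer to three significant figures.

Step 1: 0.38 mL + 6.1 mL = 6.48 mL total → factor 6.48/0.38 = 17.053
Step 2: 80 μL + 320 μL = 400 μL total → factor 400/80 = 5
Step 3: 150 μL brought to 2250 μL → factor 2250/150 = 15
Step 4: 80 μL brought to 240 μL → factor 240/80 = 3
Step 5: 0.12 mL + 3.4 mL = 3.52 mL total → factor 3.52/0.12 = 29.333
Overall dilution factor = 17.053 × 5 × 15 × 3 × 29.333 = 1.1255 × 10^5
Final = 2.50 mg/mL / 1.1255 × 10^5 = 2.221 × 10^-5 mg/mL = 0.0222 μg/mL

0.0222 μg/mL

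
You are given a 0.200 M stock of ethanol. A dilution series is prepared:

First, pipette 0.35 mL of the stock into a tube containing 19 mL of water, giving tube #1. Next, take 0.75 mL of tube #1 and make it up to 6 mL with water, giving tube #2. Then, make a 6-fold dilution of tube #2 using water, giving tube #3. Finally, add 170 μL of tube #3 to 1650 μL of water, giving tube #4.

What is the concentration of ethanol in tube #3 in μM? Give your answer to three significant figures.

75.4 μM

Step 1: 0.35 mL + 19 mL = 19.35 mL total → factor 19.35/0.35 = 55.286
Step 2: 0.75 mL brought to 6 mL → factor 6/0.75 = 8
Step 3: 6-fold → factor 6
Dilution factor through tube #3 = 55.286 × 8 × 6 = 2653.7
[tube #3] = 0.200 M / 2653.7 = 7.537 × 10^-5 M = 75.4 μM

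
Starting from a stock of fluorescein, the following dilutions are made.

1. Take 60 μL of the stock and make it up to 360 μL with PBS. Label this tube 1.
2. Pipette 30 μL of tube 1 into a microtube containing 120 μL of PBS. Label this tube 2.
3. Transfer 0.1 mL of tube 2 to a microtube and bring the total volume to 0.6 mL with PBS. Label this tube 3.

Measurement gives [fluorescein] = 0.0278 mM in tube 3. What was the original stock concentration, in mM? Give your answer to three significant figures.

5.00 mM

Step 1: 60 μL brought to 360 μL → factor 360/60 = 6
Step 2: 30 μL + 120 μL = 150 μL total → factor 150/30 = 5
Step 3: 0.1 mL brought to 0.6 mL → factor 0.6/0.1 = 6
Overall dilution factor = 6 × 5 × 6 = 180
Stock = 0.0278 mM × 180 = 5.00 mM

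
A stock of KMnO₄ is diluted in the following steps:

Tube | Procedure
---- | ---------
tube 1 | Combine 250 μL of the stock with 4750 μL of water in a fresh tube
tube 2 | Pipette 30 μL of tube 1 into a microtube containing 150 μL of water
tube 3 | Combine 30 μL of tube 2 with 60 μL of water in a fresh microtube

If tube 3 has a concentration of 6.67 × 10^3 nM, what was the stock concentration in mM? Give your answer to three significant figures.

Step 1: 250 μL + 4750 μL = 5000 μL total → factor 5000/250 = 20
Step 2: 30 μL + 150 μL = 180 μL total → factor 180/30 = 6
Step 3: 30 μL + 60 μL = 90 μL total → factor 90/30 = 3
Overall dilution factor = 20 × 6 × 3 = 360
Stock = 6.67 × 10^3 nM × 360 = 2.401 × 10^6 nM = 2.40 mM

2.40 mM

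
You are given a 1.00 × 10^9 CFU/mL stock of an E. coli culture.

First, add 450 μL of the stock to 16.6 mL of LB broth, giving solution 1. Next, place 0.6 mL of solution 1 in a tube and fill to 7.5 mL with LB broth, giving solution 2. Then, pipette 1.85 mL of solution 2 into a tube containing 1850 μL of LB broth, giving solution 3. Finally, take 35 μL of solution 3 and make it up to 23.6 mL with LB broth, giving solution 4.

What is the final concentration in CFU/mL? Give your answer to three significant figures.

Step 1: 450 μL + 16.6 mL = 17050 μL total → factor 17050/450 = 37.889
Step 2: 0.6 mL brought to 7.5 mL → factor 7.5/0.6 = 12.5
Step 3: 1.85 mL + 1850 μL = 3.7 mL total → factor 3.7/1.85 = 2
Step 4: 35 μL brought to 23.6 mL → factor 23600/35 = 674.29
Overall dilution factor = 37.889 × 12.5 × 2 × 674.29 = 6.387 × 10^5
Final = 1.00 × 10^9 CFU/mL / 6.387 × 10^5 = 1.57 × 10^3 CFU/mL

1.57 × 10^3 CFU/mL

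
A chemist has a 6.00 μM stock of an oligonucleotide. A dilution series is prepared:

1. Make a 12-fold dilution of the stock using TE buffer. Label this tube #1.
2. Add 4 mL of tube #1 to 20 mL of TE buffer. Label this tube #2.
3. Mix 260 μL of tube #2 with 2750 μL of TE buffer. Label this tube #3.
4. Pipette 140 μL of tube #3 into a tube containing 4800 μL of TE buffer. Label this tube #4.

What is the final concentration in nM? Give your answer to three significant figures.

Step 1: 12-fold → factor 12
Step 2: 4 mL + 20 mL = 24 mL total → factor 24/4 = 6
Step 3: 260 μL + 2750 μL = 3010 μL total → factor 3010/260 = 11.577
Step 4: 140 μL + 4800 μL = 4940 μL total → factor 4940/140 = 35.286
Overall dilution factor = 12 × 6 × 11.577 × 35.286 = 29412
Final = 6.00 μM / 29412 = 0.0002040 μM = 0.204 nM

0.204 nM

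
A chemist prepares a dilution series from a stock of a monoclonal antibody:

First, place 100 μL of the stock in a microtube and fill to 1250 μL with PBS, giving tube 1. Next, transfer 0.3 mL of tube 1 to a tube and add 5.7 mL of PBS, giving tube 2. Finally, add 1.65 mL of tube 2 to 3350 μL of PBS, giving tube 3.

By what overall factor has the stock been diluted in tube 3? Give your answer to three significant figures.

Step 1: 100 μL brought to 1250 μL → factor 1250/100 = 12.5
Step 2: 0.3 mL + 5.7 mL = 6 mL total → factor 6/0.3 = 20
Step 3: 1.65 mL + 3350 μL = 5 mL total → factor 5/1.65 = 3.0303
Overall dilution factor = 12.5 × 20 × 3.0303 = 757.58

758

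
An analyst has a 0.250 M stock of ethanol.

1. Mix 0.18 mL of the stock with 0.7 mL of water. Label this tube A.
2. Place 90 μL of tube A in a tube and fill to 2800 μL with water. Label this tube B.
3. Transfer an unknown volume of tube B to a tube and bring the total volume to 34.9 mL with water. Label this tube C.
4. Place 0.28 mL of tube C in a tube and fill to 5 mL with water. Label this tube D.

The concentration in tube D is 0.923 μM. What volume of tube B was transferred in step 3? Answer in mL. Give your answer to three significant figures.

0.350 mL

Step 1: 0.18 mL + 0.7 mL = 0.88 mL total → factor 0.88/0.18 = 4.8889
Step 2: 90 μL brought to 2800 μL → factor 2800/90 = 31.111
Step 3: v brought to 34.9 mL → factor = 34.9 mL/v
Step 4: 0.28 mL brought to 5 mL → factor 5/0.28 = 17.857
Product of known-step factors = 2716
Overall factor = 0.250 M / (0.923 μM) = 2.7086 × 10^5
Step-3 factor = 2.7086 × 10^5 / 2716 = 99.724
v = 34.9 mL / 99.724 = 0.350 mL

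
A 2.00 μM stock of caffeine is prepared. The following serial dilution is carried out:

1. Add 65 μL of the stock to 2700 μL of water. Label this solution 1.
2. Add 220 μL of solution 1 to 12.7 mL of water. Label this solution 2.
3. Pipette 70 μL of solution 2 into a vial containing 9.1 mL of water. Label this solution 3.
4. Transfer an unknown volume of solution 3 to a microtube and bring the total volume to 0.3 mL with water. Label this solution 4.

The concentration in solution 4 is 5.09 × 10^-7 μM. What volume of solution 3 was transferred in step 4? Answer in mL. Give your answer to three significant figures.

0.0250 mL

Step 1: 65 μL + 2700 μL = 2765 μL total → factor 2765/65 = 42.538
Step 2: 220 μL + 12.7 mL = 12920 μL total → factor 12920/220 = 58.727
Step 3: 70 μL + 9.1 mL = 9170 μL total → factor 9170/70 = 131
Step 4: v brought to 0.3 mL → factor = 0.3 mL/v
Product of known-step factors = 3.2726 × 10^5
Overall factor = 2.00 μM / (5.09 × 10^-7 μM) = 3.9293 × 10^6
Step-4 factor = 3.9293 × 10^6 / 3.2726 × 10^5 = 12.007
v = 0.3 mL / 12.007 = 0.0250 mL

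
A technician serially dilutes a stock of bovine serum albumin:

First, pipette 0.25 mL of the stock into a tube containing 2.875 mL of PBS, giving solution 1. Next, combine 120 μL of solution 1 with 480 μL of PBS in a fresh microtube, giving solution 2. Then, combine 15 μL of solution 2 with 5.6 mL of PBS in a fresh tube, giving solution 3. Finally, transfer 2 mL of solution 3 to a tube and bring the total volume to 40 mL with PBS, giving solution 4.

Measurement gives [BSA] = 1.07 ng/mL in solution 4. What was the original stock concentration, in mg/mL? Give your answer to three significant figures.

0.501 mg/mL

Step 1: 0.25 mL + 2.875 mL = 3.125 mL total → factor 3.125/0.25 = 12.5
Step 2: 120 μL + 480 μL = 600 μL total → factor 600/120 = 5
Step 3: 15 μL + 5.6 mL = 5615 μL total → factor 5615/15 = 374.33
Step 4: 2 mL brought to 40 mL → factor 40/2 = 20
Overall dilution factor = 12.5 × 5 × 374.33 × 20 = 4.6792 × 10^5
Stock = 1.07 ng/mL × 4.6792 × 10^5 = 5.007 × 10^5 ng/mL = 0.501 mg/mL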